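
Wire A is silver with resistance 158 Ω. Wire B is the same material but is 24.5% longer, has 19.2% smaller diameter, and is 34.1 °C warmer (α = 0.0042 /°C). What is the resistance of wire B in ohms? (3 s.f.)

R ∝ ρL/d² with ρ ∝ (1+αΔT), so R_B/R_A = (1 + 24.5/100) × (1 − 19.2/100)⁻² × (1 + 0.0042×34.1)
= 1.245 × 1.532 × 1.143 = 2.18
R_B = 2.18 × 158 = 344 Ω

344 Ω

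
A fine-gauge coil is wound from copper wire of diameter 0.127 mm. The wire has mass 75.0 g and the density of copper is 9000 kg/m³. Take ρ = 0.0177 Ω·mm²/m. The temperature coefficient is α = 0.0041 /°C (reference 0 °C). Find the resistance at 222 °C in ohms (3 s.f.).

1760 Ω

ρ = 0.0177 Ω·mm²/m = 1.77×10^-8 Ω·m
A = π(d/2)² = π(6.3500e-05 m)² = 1.2668e-08 m²
L = m/(density·A) = 0.075/(9000×1.2668e-08) = 657.8 m
R = ρL/A = (1.77×10^-8)(657.8)/(1.2668e-08) = 919.2 Ω
R(222 °C) = 919.2 × (1 + 0.0041×222) = 1760 Ω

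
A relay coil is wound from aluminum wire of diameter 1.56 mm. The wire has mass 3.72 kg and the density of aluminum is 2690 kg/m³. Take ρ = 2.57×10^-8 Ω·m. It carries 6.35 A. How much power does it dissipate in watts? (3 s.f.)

A = π(d/2)² = π(7.8000e-04 m)² = 1.9113e-06 m²
L = m/(density·A) = 3.72/(2690×1.9113e-06) = 723.5 m
R = ρL/A = (2.57×10^-8)(723.5)/(1.9113e-06) = 9.728 Ω
P = I²R = (6.35)² × 9.728 = 392 W

392 W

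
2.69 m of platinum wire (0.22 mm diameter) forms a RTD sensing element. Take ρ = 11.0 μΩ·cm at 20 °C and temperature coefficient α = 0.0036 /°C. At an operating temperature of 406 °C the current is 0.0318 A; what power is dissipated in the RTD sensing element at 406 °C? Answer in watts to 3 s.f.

ρ = 11.0 μΩ·cm = 1.10×10^-7 Ω·m
A = π(d/2)² = π(1.1000e-04 m)² = 3.801e-08 m²
R₍20₎ = ρL/A = (1.10×10^-7)(2.69)/(3.801e-08) = 7.784 Ω
R₍406₎ = R₍20₎(1 + αΔT) = 7.784 × (1 + 0.0036×386) = 18.6 Ω
P = I²R = (0.0318)² × 18.6 = 0.0188 W

0.0188 W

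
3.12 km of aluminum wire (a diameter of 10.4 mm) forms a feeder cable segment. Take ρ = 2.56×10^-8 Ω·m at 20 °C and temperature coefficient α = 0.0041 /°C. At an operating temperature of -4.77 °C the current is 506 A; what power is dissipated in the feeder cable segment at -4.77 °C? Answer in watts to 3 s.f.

2.16×10^5 W

A = π(d/2)² = π(5.2000e-03 m)² = 8.495e-05 m²
R₍20₎ = ρL/A = (2.56×10^-8)(3120)/(8.495e-05) = 0.9402 Ω
R₍-4.77₎ = R₍20₎(1 + αΔT) = 0.9402 × (1 + 0.0041×-24.8) = 0.8448 Ω
P = I²R = (506)² × 0.8448 = 2.16×10^5 W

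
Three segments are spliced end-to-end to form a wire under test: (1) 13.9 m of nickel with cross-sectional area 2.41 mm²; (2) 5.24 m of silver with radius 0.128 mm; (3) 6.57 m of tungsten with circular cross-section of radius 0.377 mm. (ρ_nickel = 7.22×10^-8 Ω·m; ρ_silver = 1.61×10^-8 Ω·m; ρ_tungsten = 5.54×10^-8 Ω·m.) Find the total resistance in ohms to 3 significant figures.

Seg 1: A = 2.41 mm² = 2.410e-06 m²
R_1 = (7.22×10^-8)(13.9)/(2.410e-06) = 0.4164 Ω
Seg 2: A = πr² = π(1.2800e-04 m)² = 5.147e-08 m²
R_2 = (1.61×10^-8)(5.24)/(5.147e-08) = 1.639 Ω
Seg 3: A = πr² = π(3.7700e-04 m)² = 4.465e-07 m²
R_3 = (5.54×10^-8)(6.57)/(4.465e-07) = 0.8152 Ω
R_total = R_1 + R_2 + R_3 = 2.87 Ω

2.87 Ω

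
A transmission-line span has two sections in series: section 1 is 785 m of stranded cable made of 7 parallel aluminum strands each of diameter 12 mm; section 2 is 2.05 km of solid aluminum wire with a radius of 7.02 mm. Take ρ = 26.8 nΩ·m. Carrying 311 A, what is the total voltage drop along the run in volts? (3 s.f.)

ρ = 26.8 nΩ·m = 2.68×10^-8 Ω·m
Section 1: A_strand = π(6.0000e-03)² = 1.131e-04 m²; R₁ = ρL/(N·A_s) = (2.68×10^-8)(785)/(7×1.131e-04) = 0.02657 Ω
Section 2: A = πr² = π(7.0200e-03 m)² = 1.548e-04 m²
R₂ = (2.68×10^-8)(2050)/(1.548e-04) = 0.3549 Ω
R = R₁ + R₂ = 0.3814 Ω
V = IR = 311 × 0.3814 = 119 V

119 V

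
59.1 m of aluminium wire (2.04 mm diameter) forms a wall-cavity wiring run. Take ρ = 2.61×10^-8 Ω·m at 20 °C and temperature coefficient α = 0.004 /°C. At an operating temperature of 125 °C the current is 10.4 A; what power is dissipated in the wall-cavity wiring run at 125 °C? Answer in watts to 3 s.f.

72.5 W

A = π(d/2)² = π(1.0200e-03 m)² = 3.269e-06 m²
R₍20₎ = ρL/A = (2.61×10^-8)(59.1)/(3.269e-06) = 0.4719 Ω
R₍125₎ = R₍20₎(1 + αΔT) = 0.4719 × (1 + 0.004×105) = 0.6701 Ω
P = I²R = (10.4)² × 0.6701 = 72.5 W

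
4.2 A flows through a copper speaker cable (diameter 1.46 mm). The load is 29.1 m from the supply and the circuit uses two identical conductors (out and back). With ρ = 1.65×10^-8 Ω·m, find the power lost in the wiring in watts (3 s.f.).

10.1 W

A = π(d/2)² = π(7.3000e-04 m)² = 1.674e-06 m²
Total conductor length (both ways) L = 2 × 29.1 = 58.2 m
R = ρL/A = (1.65×10^-8)(58.2)/(1.674e-06) = 0.5736 Ω
P = I²R = (4.2)² × 0.5736 = 10.1 W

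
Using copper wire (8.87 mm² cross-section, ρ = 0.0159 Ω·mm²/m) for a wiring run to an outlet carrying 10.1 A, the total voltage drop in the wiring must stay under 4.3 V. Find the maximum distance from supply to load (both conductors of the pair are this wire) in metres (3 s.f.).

119 m

ρ = 0.0159 Ω·mm²/m = 1.59×10^-8 Ω·m
A = 8.87 mm² = 8.870e-06 m²
L_max = V_max·A/(2·ρI) = (4.3)(8.870e-06)/(2×1.59×10^-8×10.1) = 119 m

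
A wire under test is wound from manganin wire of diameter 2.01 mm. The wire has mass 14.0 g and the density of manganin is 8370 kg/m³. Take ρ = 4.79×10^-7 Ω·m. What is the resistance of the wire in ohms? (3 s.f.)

A = π(d/2)² = π(1.0050e-03 m)² = 3.1731e-06 m²
L = m/(density·A) = 0.014/(8370×3.1731e-06) = 0.5271 m
R = ρL/A = (4.79×10^-7)(0.5271)/(3.1731e-06) = 0.0796 Ω

0.0796 Ω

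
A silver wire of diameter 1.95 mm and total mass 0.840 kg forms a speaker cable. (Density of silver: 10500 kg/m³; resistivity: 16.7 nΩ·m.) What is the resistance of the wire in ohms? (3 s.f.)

0.150 Ω

ρ = 16.7 nΩ·m = 1.67×10^-8 Ω·m
A = π(d/2)² = π(9.7500e-04 m)² = 2.9865e-06 m²
L = m/(density·A) = 0.84/(10500×2.9865e-06) = 26.79 m
R = ρL/A = (1.67×10^-8)(26.79)/(2.9865e-06) = 0.150 Ω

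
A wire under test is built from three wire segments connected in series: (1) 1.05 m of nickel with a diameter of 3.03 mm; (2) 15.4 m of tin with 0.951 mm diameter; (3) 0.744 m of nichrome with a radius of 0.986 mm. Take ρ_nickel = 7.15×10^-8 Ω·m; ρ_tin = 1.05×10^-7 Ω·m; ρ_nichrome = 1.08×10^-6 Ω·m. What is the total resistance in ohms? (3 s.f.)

2.55 Ω

Seg 1: A = π(d/2)² = π(1.5150e-03 m)² = 7.211e-06 m²
R_1 = (7.15×10^-8)(1.05)/(7.211e-06) = 0.01041 Ω
Seg 2: A = π(d/2)² = π(4.7550e-04 m)² = 7.103e-07 m²
R_2 = (1.05×10^-7)(15.4)/(7.103e-07) = 2.276 Ω
Seg 3: A = πr² = π(9.8600e-04 m)² = 3.054e-06 m²
R_3 = (1.08×10^-6)(0.744)/(3.054e-06) = 0.2631 Ω
R_total = R_1 + R_2 + R_3 = 2.55 Ω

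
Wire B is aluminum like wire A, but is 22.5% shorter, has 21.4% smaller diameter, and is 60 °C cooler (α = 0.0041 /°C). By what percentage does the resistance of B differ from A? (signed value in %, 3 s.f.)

R ∝ ρL/d² with ρ ∝ (1+αΔT), so R_B/R_A = (1 − 22.5/100) × (1 − 21.4/100)⁻² × (1 − 0.0041×60)
= 0.775 × 1.619 × 0.754 = 0.9459
(R_B − R_A)/R_A = 0.9459 − 1 = -5.41%

-5.41%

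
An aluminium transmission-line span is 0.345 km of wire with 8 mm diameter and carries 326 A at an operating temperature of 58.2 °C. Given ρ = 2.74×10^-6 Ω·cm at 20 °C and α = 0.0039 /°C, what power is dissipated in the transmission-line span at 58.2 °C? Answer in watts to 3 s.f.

23000 W

ρ = 2.74×10^-6 Ω·cm = 2.74×10^-8 Ω·m
A = π(d/2)² = π(4.0000e-03 m)² = 5.027e-05 m²
R₍20₎ = ρL/A = (2.74×10^-8)(345)/(5.027e-05) = 0.1881 Ω
R₍58.2₎ = R₍20₎(1 + αΔT) = 0.1881 × (1 + 0.0039×38.2) = 0.2161 Ω
P = I²R = (326)² × 0.2161 = 23000 W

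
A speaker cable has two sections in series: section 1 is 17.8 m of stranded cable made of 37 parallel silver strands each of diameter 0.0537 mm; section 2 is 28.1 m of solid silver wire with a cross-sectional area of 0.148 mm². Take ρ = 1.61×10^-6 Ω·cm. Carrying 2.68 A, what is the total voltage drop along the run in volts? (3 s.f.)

ρ = 1.61×10^-6 Ω·cm = 1.61×10^-8 Ω·m
Section 1: A_strand = π(2.6850e-05)² = 2.265e-09 m²; R₁ = ρL/(N·A_s) = (1.61×10^-8)(17.8)/(37×2.265e-09) = 3.42 Ω
Section 2: A = 0.148 mm² = 1.480e-07 m²
R₂ = (1.61×10^-8)(28.1)/(1.480e-07) = 3.057 Ω
R = R₁ + R₂ = 6.477 Ω
V = IR = 2.68 × 6.477 = 17.4 V

17.4 V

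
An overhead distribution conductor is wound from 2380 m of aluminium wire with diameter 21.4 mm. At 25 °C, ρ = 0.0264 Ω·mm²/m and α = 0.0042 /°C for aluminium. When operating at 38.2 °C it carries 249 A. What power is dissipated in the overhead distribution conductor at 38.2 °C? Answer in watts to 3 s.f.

11400 W

ρ = 0.0264 Ω·mm²/m = 2.64×10^-8 Ω·m
A = π(d/2)² = π(1.0700e-02 m)² = 3.597e-04 m²
R₍25₎ = ρL/A = (2.64×10^-8)(2380)/(3.597e-04) = 0.1747 Ω
R₍38.2₎ = R₍25₎(1 + αΔT) = 0.1747 × (1 + 0.0042×13.2) = 0.1844 Ω
P = I²R = (249)² × 0.1844 = 11400 W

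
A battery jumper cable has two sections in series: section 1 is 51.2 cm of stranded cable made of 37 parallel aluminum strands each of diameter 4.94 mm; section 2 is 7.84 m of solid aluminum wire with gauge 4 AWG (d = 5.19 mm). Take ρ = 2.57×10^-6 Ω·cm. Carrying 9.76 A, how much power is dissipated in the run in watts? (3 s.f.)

0.909 W

ρ = 2.57×10^-6 Ω·cm = 2.57×10^-8 Ω·m
Section 1: A_strand = π(2.4700e-03)² = 1.917e-05 m²; R₁ = ρL/(N·A_s) = (2.57×10^-8)(0.512)/(37×1.917e-05) = 1.855×10^-5 Ω
Section 2: A = π(5.19/2 mm)² = π(2.5950e-03 m)² = 2.116e-05 m²
R₂ = (2.57×10^-8)(7.84)/(2.116e-05) = 0.009524 Ω
R = R₁ + R₂ = 0.009543 Ω
P = I²R = (9.76)² × 0.009543 = 0.909 W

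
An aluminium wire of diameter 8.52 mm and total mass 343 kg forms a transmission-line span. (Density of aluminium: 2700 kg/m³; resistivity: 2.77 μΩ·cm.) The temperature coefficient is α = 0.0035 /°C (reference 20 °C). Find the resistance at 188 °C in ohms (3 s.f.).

1.72 Ω

ρ = 2.77 μΩ·cm = 2.77×10^-8 Ω·m
A = π(d/2)² = π(4.2600e-03 m)² = 5.7012e-05 m²
L = m/(density·A) = 343/(2700×5.7012e-05) = 2228 m
R = ρL/A = (2.77×10^-8)(2228)/(5.7012e-05) = 1.083 Ω
R(188 °C) = 1.083 × (1 + 0.0035×168) = 1.72 Ω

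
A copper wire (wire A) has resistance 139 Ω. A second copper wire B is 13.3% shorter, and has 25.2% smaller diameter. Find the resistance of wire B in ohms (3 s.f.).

R ∝ L/d², so R_B/R_A = (1 − 13.3/100) × (1 − 25.2/100)⁻²
= 0.867 × 1.787 = 1.55
R_B = 1.55 × 139 = 215 Ω

215 Ω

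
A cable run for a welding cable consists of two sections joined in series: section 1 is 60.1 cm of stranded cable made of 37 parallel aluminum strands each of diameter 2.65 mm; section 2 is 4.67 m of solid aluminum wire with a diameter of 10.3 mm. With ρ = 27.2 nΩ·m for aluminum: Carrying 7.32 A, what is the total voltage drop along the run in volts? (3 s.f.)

0.0117 V

ρ = 27.2 nΩ·m = 2.72×10^-8 Ω·m
Section 1: A_strand = π(1.3250e-03)² = 5.515e-06 m²; R₁ = ρL/(N·A_s) = (2.72×10^-8)(0.601)/(37×5.515e-06) = 8.011×10^-5 Ω
Section 2: A = π(d/2)² = π(5.1500e-03 m)² = 8.332e-05 m²
R₂ = (2.72×10^-8)(4.67)/(8.332e-05) = 0.001524 Ω
R = R₁ + R₂ = 0.001605 Ω
V = IR = 7.32 × 0.001605 = 0.0117 V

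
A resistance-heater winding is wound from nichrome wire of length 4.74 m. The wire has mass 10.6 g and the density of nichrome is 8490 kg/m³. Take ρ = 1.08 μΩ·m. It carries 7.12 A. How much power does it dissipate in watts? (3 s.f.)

ρ = 1.08 μΩ·m = 1.08×10^-6 Ω·m
A = m/(density·L) = 0.0106/(8490×4.74) = 2.6340e-07 m²
R = ρL/A = (1.08×10^-6)(4.74)/(2.6340e-07) = 19.43 Ω
P = I²R = (7.12)² × 19.43 = 985 W

985 W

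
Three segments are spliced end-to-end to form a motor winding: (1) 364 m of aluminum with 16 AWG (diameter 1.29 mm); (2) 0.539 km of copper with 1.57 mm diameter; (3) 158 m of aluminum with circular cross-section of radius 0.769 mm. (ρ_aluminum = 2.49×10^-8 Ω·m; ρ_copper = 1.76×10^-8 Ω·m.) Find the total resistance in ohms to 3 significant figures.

14.0 Ω

Seg 1: A = π(1.29/2 mm)² = π(6.4500e-04 m)² = 1.307e-06 m²
R_1 = (2.49×10^-8)(364)/(1.307e-06) = 6.935 Ω
Seg 2: A = π(d/2)² = π(7.8500e-04 m)² = 1.936e-06 m²
R_2 = (1.76×10^-8)(539)/(1.936e-06) = 4.9 Ω
Seg 3: A = πr² = π(7.6900e-04 m)² = 1.858e-06 m²
R_3 = (2.49×10^-8)(158)/(1.858e-06) = 2.118 Ω
R_total = R_1 + R_2 + R_3 = 14.0 Ω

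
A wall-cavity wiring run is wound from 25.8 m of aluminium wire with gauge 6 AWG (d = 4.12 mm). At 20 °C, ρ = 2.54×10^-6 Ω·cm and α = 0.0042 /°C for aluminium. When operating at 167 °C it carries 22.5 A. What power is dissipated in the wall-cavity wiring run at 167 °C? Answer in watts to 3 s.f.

ρ = 2.54×10^-6 Ω·cm = 2.54×10^-8 Ω·m
A = π(4.12/2 mm)² = π(2.0600e-03 m)² = 1.333e-05 m²
R₍20₎ = ρL/A = (2.54×10^-8)(25.8)/(1.333e-05) = 0.04916 Ω
R₍167₎ = R₍20₎(1 + αΔT) = 0.04916 × (1 + 0.0042×147) = 0.0795 Ω
P = I²R = (22.5)² × 0.0795 = 40.2 W

40.2 W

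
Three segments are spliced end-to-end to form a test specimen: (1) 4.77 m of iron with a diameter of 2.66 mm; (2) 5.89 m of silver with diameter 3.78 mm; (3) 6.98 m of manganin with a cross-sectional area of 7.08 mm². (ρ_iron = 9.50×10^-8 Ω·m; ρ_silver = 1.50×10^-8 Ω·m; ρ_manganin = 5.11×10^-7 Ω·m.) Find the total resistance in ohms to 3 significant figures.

0.593 Ω

Seg 1: A = π(d/2)² = π(1.3300e-03 m)² = 5.557e-06 m²
R_1 = (9.50×10^-8)(4.77)/(5.557e-06) = 0.08154 Ω
Seg 2: A = π(d/2)² = π(1.8900e-03 m)² = 1.122e-05 m²
R_2 = (1.50×10^-8)(5.89)/(1.122e-05) = 0.007873 Ω
Seg 3: A = 7.08 mm² = 7.080e-06 m²
R_3 = (5.11×10^-7)(6.98)/(7.080e-06) = 0.5038 Ω
R_total = R_1 + R_2 + R_3 = 0.593 Ω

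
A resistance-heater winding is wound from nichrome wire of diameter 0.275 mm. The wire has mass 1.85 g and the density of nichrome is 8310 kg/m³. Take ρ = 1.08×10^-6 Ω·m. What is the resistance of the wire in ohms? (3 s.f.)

A = π(d/2)² = π(1.3750e-04 m)² = 5.9396e-08 m²
L = m/(density·A) = 0.00185/(8310×5.9396e-08) = 3.748 m
R = ρL/A = (1.08×10^-6)(3.748)/(5.9396e-08) = 68.2 Ω

68.2 Ω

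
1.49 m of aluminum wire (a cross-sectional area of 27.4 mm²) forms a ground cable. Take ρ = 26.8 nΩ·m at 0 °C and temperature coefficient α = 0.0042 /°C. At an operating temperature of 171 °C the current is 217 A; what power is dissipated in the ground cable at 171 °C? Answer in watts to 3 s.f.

ρ = 26.8 nΩ·m = 2.68×10^-8 Ω·m
A = 27.4 mm² = 2.740e-05 m²
R₍0₎ = ρL/A = (2.68×10^-8)(1.49)/(2.740e-05) = 0.001457 Ω
R₍171₎ = R₍0₎(1 + αΔT) = 0.001457 × (1 + 0.0042×171) = 0.002504 Ω
P = I²R = (217)² × 0.002504 = 118 W

118 W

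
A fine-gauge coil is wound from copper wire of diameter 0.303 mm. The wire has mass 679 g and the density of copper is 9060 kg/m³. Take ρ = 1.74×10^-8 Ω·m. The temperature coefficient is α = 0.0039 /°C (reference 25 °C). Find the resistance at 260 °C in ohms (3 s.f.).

481 Ω

A = π(d/2)² = π(1.5150e-04 m)² = 7.2107e-08 m²
L = m/(density·A) = 0.679/(9060×7.2107e-08) = 1039 m
R = ρL/A = (1.74×10^-8)(1039)/(7.2107e-08) = 250.8 Ω
R(260 °C) = 250.8 × (1 + 0.0039×235) = 481 Ω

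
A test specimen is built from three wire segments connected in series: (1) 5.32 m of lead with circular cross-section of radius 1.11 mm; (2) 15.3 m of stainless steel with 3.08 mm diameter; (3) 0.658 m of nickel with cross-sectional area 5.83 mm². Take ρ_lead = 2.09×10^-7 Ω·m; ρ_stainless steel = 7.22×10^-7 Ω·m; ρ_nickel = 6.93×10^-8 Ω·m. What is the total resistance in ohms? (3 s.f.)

1.78 Ω

Seg 1: A = πr² = π(1.1100e-03 m)² = 3.871e-06 m²
R_1 = (2.09×10^-7)(5.32)/(3.871e-06) = 0.2873 Ω
Seg 2: A = π(d/2)² = π(1.5400e-03 m)² = 7.451e-06 m²
R_2 = (7.22×10^-7)(15.3)/(7.451e-06) = 1.483 Ω
Seg 3: A = 5.83 mm² = 5.830e-06 m²
R_3 = (6.93×10^-8)(0.658)/(5.830e-06) = 0.007822 Ω
R_total = R_1 + R_2 + R_3 = 1.78 Ω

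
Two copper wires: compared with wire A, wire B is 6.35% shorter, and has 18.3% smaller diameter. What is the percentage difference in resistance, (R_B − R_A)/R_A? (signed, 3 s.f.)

R ∝ L/d², so R_B/R_A = (1 − 6.35/100) × (1 − 18.3/100)⁻²
= 0.9365 × 1.498 = 1.403
(R_B − R_A)/R_A = 1.403 − 1 = 40.3%

40.3%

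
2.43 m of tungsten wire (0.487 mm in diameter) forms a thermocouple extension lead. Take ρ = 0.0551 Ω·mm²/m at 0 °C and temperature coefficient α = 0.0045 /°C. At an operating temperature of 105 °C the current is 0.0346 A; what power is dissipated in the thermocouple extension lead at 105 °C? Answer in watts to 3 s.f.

0.00127 W

ρ = 0.0551 Ω·mm²/m = 5.51×10^-8 Ω·m
A = π(d/2)² = π(2.4350e-04 m)² = 1.863e-07 m²
R₍0₎ = ρL/A = (5.51×10^-8)(2.43)/(1.863e-07) = 0.7188 Ω
R₍105₎ = R₍0₎(1 + αΔT) = 0.7188 × (1 + 0.0045×105) = 1.058 Ω
P = I²R = (0.0346)² × 1.058 = 0.00127 W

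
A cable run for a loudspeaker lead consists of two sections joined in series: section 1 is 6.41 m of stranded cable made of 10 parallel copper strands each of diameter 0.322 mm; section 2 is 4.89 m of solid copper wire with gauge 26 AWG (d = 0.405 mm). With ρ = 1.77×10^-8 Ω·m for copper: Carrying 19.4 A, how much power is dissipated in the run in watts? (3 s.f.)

Section 1: A_strand = π(1.6100e-04)² = 8.143e-08 m²; R₁ = ρL/(N·A_s) = (1.77×10^-8)(6.41)/(10×8.143e-08) = 0.1393 Ω
Section 2: A = π(0.405/2 mm)² = π(2.0250e-04 m)² = 1.288e-07 m²
R₂ = (1.77×10^-8)(4.89)/(1.288e-07) = 0.6719 Ω
R = R₁ + R₂ = 0.8112 Ω
P = I²R = (19.4)² × 0.8112 = 305 W

305 W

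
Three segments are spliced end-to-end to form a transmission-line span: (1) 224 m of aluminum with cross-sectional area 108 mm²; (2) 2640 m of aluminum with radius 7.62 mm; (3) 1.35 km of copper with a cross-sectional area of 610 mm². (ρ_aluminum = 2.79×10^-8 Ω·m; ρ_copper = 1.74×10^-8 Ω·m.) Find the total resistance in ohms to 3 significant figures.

Seg 1: A = 108 mm² = 1.080e-04 m²
R_1 = (2.79×10^-8)(224)/(1.080e-04) = 0.05787 Ω
Seg 2: A = πr² = π(7.6200e-03 m)² = 1.824e-04 m²
R_2 = (2.79×10^-8)(2640)/(1.824e-04) = 0.4038 Ω
Seg 3: A = 610 mm² = 6.100e-04 m²
R_3 = (1.74×10^-8)(1350)/(6.100e-04) = 0.03851 Ω
R_total = R_1 + R_2 + R_3 = 0.500 Ω

0.500 Ω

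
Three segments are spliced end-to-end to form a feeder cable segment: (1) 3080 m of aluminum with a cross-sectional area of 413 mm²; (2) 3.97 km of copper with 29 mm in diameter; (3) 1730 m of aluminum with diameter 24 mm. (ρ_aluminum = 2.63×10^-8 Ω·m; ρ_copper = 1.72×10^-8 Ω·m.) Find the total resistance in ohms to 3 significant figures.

Seg 1: A = 413 mm² = 4.130e-04 m²
R_1 = (2.63×10^-8)(3080)/(4.130e-04) = 0.1961 Ω
Seg 2: A = π(d/2)² = π(1.4500e-02 m)² = 6.605e-04 m²
R_2 = (1.72×10^-8)(3970)/(6.605e-04) = 0.1034 Ω
Seg 3: A = π(d/2)² = π(1.2000e-02 m)² = 4.524e-04 m²
R_3 = (2.63×10^-8)(1730)/(4.524e-04) = 0.1006 Ω
R_total = R_1 + R_2 + R_3 = 0.400 Ω

0.400 Ω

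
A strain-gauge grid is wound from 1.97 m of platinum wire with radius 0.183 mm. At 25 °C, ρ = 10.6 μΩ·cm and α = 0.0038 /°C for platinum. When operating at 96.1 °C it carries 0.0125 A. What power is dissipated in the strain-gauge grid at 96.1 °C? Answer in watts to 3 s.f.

3.94×10^-4 W

ρ = 10.6 μΩ·cm = 1.06×10^-7 Ω·m
A = πr² = π(1.8300e-04 m)² = 1.052e-07 m²
R₍25₎ = ρL/A = (1.06×10^-7)(1.97)/(1.052e-07) = 1.985 Ω
R₍96.1₎ = R₍25₎(1 + αΔT) = 1.985 × (1 + 0.0038×71.1) = 2.521 Ω
P = I²R = (0.0125)² × 2.521 = 3.94×10^-4 W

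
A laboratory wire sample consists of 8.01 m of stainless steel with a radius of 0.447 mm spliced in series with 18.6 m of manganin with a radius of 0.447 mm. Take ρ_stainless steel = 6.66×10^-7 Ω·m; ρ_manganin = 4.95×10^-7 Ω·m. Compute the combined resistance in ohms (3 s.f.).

Segment 1: A = πr² = π(4.4700e-04 m)² = 6.277e-07 m²
R₁ = ρL/A = (6.66×10^-7)(8.01)/(6.277e-07) = 8.498 Ω
R₂ = (4.95×10^-7)(18.6)/(6.277e-07) = 14.67 Ω
R = R₁ + R₂ = 23.2 Ω

23.2 Ω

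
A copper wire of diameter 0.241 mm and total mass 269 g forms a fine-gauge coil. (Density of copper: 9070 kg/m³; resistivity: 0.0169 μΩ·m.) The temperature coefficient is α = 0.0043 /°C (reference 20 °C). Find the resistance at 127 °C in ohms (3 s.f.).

352 Ω

ρ = 0.0169 μΩ·m = 1.69×10^-8 Ω·m
A = π(d/2)² = π(1.2050e-04 m)² = 4.5617e-08 m²
L = m/(density·A) = 0.269/(9070×4.5617e-08) = 650.2 m
R = ρL/A = (1.69×10^-8)(650.2)/(4.5617e-08) = 240.9 Ω
R(127 °C) = 240.9 × (1 + 0.0043×107) = 352 Ω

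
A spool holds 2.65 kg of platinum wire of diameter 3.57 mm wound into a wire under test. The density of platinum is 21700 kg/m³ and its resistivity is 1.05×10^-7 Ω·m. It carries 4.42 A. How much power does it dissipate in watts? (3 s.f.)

A = π(d/2)² = π(1.7850e-03 m)² = 1.0010e-05 m²
L = m/(density·A) = 2.65/(21700×1.0010e-05) = 12.2 m
R = ρL/A = (1.05×10^-7)(12.2)/(1.0010e-05) = 0.128 Ω
P = I²R = (4.42)² × 0.128 = 2.50 W

2.50 W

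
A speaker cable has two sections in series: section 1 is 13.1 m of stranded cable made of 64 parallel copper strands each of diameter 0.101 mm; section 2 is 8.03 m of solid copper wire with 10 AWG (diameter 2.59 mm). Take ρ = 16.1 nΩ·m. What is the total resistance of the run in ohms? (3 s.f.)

0.436 Ω

ρ = 16.1 nΩ·m = 1.61×10^-8 Ω·m
Section 1: A_strand = π(5.0500e-05)² = 8.012e-09 m²; R₁ = ρL/(N·A_s) = (1.61×10^-8)(13.1)/(64×8.012e-09) = 0.4113 Ω
Section 2: A = π(2.59/2 mm)² = π(1.2950e-03 m)² = 5.269e-06 m²
R₂ = (1.61×10^-8)(8.03)/(5.269e-06) = 0.02454 Ω
R = R₁ + R₂ = 0.436 Ω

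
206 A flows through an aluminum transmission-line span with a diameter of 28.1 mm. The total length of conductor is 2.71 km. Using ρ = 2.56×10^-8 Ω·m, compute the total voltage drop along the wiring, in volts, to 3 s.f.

23.0 V

A = π(d/2)² = π(1.4050e-02 m)² = 6.202e-04 m²
R = ρL/A = (2.56×10^-8)(2710)/(6.202e-04) = 0.1119 Ω
V = IR = 206 × 0.1119 = 23.0 V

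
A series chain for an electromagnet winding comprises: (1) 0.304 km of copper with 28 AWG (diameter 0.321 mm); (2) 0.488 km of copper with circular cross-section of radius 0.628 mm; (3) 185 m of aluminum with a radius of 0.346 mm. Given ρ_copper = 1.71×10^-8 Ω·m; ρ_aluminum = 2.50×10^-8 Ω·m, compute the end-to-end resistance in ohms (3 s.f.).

83.3 Ω

Seg 1: A = π(0.321/2 mm)² = π(1.6050e-04 m)² = 8.093e-08 m²
R_1 = (1.71×10^-8)(304)/(8.093e-08) = 64.23 Ω
Seg 2: A = πr² = π(6.2800e-04 m)² = 1.239e-06 m²
R_2 = (1.71×10^-8)(488)/(1.239e-06) = 6.735 Ω
Seg 3: A = πr² = π(3.4600e-04 m)² = 3.761e-07 m²
R_3 = (2.50×10^-8)(185)/(3.761e-07) = 12.3 Ω
R_total = R_1 + R_2 + R_3 = 83.3 Ω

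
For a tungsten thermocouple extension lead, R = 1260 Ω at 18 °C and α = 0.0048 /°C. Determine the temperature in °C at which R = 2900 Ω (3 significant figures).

R = R₀(1 + α(T − T₀)) ⇒ T = T₀ + (R/R₀ − 1)/α
T = 18 + (2900/1260 − 1)/0.0048 = 18 + (1.302)/0.0048 = 289 °C

289 °C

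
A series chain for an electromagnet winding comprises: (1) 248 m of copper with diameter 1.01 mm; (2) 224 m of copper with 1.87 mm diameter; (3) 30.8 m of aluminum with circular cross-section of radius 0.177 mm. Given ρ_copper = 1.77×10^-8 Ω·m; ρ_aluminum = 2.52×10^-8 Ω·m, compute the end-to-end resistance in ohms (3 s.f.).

Seg 1: A = π(d/2)² = π(5.0500e-04 m)² = 8.012e-07 m²
R_1 = (1.77×10^-8)(248)/(8.012e-07) = 5.479 Ω
Seg 2: A = π(d/2)² = π(9.3500e-04 m)² = 2.746e-06 m²
R_2 = (1.77×10^-8)(224)/(2.746e-06) = 1.444 Ω
Seg 3: A = πr² = π(1.7700e-04 m)² = 9.842e-08 m²
R_3 = (2.52×10^-8)(30.8)/(9.842e-08) = 7.886 Ω
R_total = R_1 + R_2 + R_3 = 14.8 Ω

14.8 Ω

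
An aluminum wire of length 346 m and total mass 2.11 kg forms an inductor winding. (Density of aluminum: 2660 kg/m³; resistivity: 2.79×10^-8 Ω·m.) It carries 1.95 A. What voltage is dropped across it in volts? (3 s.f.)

A = m/(density·L) = 2.11/(2660×346) = 2.2926e-06 m²
R = ρL/A = (2.79×10^-8)(346)/(2.2926e-06) = 4.211 Ω
V = IR = 1.95 × 4.211 = 8.21 V

8.21 V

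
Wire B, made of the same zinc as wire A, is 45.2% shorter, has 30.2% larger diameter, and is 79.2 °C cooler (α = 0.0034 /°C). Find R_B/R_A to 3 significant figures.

0.236

R ∝ ρL/d² with ρ ∝ (1+αΔT), so R_B/R_A = (1 − 45.2/100) × (1 + 30.2/100)⁻² × (1 − 0.0034×79.2)
= 0.548 × 0.5899 × 0.7307 = 0.236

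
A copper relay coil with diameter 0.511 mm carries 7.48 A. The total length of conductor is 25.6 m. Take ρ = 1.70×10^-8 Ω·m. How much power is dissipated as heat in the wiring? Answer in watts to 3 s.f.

119 W

A = π(d/2)² = π(2.5550e-04 m)² = 2.051e-07 m²
R = ρL/A = (1.70×10^-8)(25.6)/(2.051e-07) = 2.122 Ω
P = I²R = (7.48)² × 2.122 = 119 W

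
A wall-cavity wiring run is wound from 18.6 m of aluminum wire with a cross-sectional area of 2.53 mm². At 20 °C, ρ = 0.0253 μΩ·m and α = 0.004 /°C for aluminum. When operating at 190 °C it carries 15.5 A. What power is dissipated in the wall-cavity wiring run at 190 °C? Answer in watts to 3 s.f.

75.1 W

ρ = 0.0253 μΩ·m = 2.53×10^-8 Ω·m
A = 2.53 mm² = 2.530e-06 m²
R₍20₎ = ρL/A = (2.53×10^-8)(18.6)/(2.530e-06) = 0.186 Ω
R₍190₎ = R₍20₎(1 + αΔT) = 0.186 × (1 + 0.004×170) = 0.3125 Ω
P = I²R = (15.5)² × 0.3125 = 75.1 W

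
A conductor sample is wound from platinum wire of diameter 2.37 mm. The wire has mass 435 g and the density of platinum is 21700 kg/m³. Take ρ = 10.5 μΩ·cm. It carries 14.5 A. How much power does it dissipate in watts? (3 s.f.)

22.7 W

ρ = 10.5 μΩ·cm = 1.05×10^-7 Ω·m
A = π(d/2)² = π(1.1850e-03 m)² = 4.4115e-06 m²
L = m/(density·A) = 0.435/(21700×4.4115e-06) = 4.544 m
R = ρL/A = (1.05×10^-7)(4.544)/(4.4115e-06) = 0.1082 Ω
P = I²R = (14.5)² × 0.1082 = 22.7 W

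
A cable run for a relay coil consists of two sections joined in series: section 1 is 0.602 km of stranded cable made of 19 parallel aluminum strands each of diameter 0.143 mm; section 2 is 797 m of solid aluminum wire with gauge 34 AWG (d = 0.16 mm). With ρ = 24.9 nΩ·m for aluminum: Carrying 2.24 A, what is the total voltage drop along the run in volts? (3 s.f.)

ρ = 24.9 nΩ·m = 2.49×10^-8 Ω·m
Section 1: A_strand = π(7.1500e-05)² = 1.606e-08 m²; R₁ = ρL/(N·A_s) = (2.49×10^-8)(602)/(19×1.606e-08) = 49.12 Ω
Section 2: A = π(0.16/2 mm)² = π(8.0000e-05 m)² = 2.011e-08 m²
R₂ = (2.49×10^-8)(797)/(2.011e-08) = 987 Ω
R = R₁ + R₂ = 1036 Ω
V = IR = 2.24 × 1036 = 2320 V

2320 V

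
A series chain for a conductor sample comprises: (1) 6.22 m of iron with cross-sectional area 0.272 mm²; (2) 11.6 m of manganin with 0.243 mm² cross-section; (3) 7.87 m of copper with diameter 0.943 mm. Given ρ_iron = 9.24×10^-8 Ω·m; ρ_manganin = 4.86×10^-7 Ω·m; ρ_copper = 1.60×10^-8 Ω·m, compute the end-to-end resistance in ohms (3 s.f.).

25.5 Ω

Seg 1: A = 0.272 mm² = 2.720e-07 m²
R_1 = (9.24×10^-8)(6.22)/(2.720e-07) = 2.113 Ω
Seg 2: A = 0.243 mm² = 2.430e-07 m²
R_2 = (4.86×10^-7)(11.6)/(2.430e-07) = 23.2 Ω
Seg 3: A = π(d/2)² = π(4.7150e-04 m)² = 6.984e-07 m²
R_3 = (1.60×10^-8)(7.87)/(6.984e-07) = 0.1803 Ω
R_total = R_1 + R_2 + R_3 = 25.5 Ω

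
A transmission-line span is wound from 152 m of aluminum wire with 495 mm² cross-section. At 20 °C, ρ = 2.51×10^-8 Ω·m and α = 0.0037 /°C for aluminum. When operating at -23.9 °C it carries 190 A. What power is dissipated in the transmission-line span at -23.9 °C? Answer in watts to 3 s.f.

233 W

A = 495 mm² = 4.950e-04 m²
R₍20₎ = ρL/A = (2.51×10^-8)(152)/(4.950e-04) = 0.007707 Ω
R₍-23.9₎ = R₍20₎(1 + αΔT) = 0.007707 × (1 + 0.0037×-43.9) = 0.006456 Ω
P = I²R = (190)² × 0.006456 = 233 W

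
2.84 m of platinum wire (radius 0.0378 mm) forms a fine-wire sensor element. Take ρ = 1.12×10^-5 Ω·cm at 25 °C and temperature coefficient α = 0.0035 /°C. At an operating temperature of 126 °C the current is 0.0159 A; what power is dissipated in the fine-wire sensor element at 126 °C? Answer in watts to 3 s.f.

ρ = 1.12×10^-5 Ω·cm = 1.12×10^-7 Ω·m
A = πr² = π(3.7800e-05 m)² = 4.489e-09 m²
R₍25₎ = ρL/A = (1.12×10^-7)(2.84)/(4.489e-09) = 70.86 Ω
R₍126₎ = R₍25₎(1 + αΔT) = 70.86 × (1 + 0.0035×101) = 95.91 Ω
P = I²R = (0.0159)² × 95.91 = 0.0242 W

0.0242 W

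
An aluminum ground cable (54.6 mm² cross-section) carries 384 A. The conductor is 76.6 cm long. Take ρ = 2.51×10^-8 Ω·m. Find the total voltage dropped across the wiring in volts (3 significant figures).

A = 54.6 mm² = 5.460e-05 m²
R = ρL/A = (2.51×10^-8)(0.766)/(5.460e-05) = 3.521×10^-4 Ω
V = IR = 384 × 3.521×10^-4 = 0.135 V

0.135 V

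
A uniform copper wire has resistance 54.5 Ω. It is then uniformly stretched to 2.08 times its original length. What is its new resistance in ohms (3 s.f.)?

Volume constant ⇒ A' = A/k with k = 2.08. R' = ρ(kL)/(A/k) = k²R.
R' = 4.326 × 54.5 = 236 Ω

236 Ω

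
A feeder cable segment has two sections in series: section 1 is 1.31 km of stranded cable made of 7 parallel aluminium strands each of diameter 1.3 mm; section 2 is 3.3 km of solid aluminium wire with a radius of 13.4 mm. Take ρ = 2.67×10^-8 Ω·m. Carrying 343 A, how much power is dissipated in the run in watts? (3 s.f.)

4.61×10^5 W

Section 1: A_strand = π(6.5000e-04)² = 1.327e-06 m²; R₁ = ρL/(N·A_s) = (2.67×10^-8)(1310)/(7×1.327e-06) = 3.765 Ω
Section 2: A = πr² = π(1.3400e-02 m)² = 5.641e-04 m²
R₂ = (2.67×10^-8)(3300)/(5.641e-04) = 0.1562 Ω
R = R₁ + R₂ = 3.921 Ω
P = I²R = (343)² × 3.921 = 4.61×10^5 W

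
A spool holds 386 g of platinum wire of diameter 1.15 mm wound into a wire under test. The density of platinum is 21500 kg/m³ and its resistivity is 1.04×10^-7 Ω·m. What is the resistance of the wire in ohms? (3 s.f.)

1.73 Ω

A = π(d/2)² = π(5.7500e-04 m)² = 1.0387e-06 m²
L = m/(density·A) = 0.386/(21500×1.0387e-06) = 17.28 m
R = ρL/A = (1.04×10^-7)(17.28)/(1.0387e-06) = 1.73 Ω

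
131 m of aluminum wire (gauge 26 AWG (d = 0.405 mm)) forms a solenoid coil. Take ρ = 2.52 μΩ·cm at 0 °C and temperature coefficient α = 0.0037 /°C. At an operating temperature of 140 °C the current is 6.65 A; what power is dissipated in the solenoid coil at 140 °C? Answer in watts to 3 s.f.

ρ = 2.52 μΩ·cm = 2.52×10^-8 Ω·m
A = π(0.405/2 mm)² = π(2.0250e-04 m)² = 1.288e-07 m²
R₍0₎ = ρL/A = (2.52×10^-8)(131)/(1.288e-07) = 25.63 Ω
R₍140₎ = R₍0₎(1 + αΔT) = 25.63 × (1 + 0.0037×140) = 38.9 Ω
P = I²R = (6.65)² × 38.9 = 1720 W

1720 W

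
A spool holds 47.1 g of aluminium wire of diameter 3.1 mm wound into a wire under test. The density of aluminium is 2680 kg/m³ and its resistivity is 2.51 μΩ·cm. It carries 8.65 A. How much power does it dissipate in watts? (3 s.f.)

0.579 W

ρ = 2.51 μΩ·cm = 2.51×10^-8 Ω·m
A = π(d/2)² = π(1.5500e-03 m)² = 7.5477e-06 m²
L = m/(density·A) = 0.0471/(2680×7.5477e-06) = 2.328 m
R = ρL/A = (2.51×10^-8)(2.328)/(7.5477e-06) = 0.007743 Ω
P = I²R = (8.65)² × 0.007743 = 0.579 W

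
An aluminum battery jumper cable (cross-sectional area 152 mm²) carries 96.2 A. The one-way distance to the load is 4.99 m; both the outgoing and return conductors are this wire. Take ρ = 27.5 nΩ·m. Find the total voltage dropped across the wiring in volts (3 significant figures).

ρ = 27.5 nΩ·m = 2.75×10^-8 Ω·m
A = 152 mm² = 1.520e-04 m²
Total conductor length (both ways) L = 2 × 4.99 = 9.98 m
R = ρL/A = (2.75×10^-8)(9.98)/(1.520e-04) = 0.001806 Ω
V = IR = 96.2 × 0.001806 = 0.174 V

0.174 V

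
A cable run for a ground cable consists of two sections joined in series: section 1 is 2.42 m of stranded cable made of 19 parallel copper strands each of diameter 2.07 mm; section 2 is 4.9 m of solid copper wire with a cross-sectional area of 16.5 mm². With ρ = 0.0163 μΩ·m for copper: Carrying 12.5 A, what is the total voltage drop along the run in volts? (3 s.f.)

0.0682 V

ρ = 0.0163 μΩ·m = 1.63×10^-8 Ω·m
Section 1: A_strand = π(1.0350e-03)² = 3.365e-06 m²; R₁ = ρL/(N·A_s) = (1.63×10^-8)(2.42)/(19×3.365e-06) = 6.169×10^-4 Ω
Section 2: A = 16.5 mm² = 1.650e-05 m²
R₂ = (1.63×10^-8)(4.9)/(1.650e-05) = 0.004841 Ω
R = R₁ + R₂ = 0.005458 Ω
V = IR = 12.5 × 0.005458 = 0.0682 V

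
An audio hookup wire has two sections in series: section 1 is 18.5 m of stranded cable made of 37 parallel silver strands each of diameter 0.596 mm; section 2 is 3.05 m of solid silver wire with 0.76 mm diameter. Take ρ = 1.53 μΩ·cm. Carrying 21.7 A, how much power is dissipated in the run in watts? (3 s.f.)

61.4 W

ρ = 1.53 μΩ·cm = 1.53×10^-8 Ω·m
Section 1: A_strand = π(2.9800e-04)² = 2.790e-07 m²; R₁ = ρL/(N·A_s) = (1.53×10^-8)(18.5)/(37×2.790e-07) = 0.02742 Ω
Section 2: A = π(d/2)² = π(3.8000e-04 m)² = 4.536e-07 m²
R₂ = (1.53×10^-8)(3.05)/(4.536e-07) = 0.1029 Ω
R = R₁ + R₂ = 0.1303 Ω
P = I²R = (21.7)² × 0.1303 = 61.4 W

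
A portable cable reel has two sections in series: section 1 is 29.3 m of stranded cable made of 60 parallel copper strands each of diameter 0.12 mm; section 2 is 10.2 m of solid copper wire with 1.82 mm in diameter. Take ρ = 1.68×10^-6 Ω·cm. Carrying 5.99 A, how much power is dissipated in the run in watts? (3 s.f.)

28.4 W

ρ = 1.68×10^-6 Ω·cm = 1.68×10^-8 Ω·m
Section 1: A_strand = π(6.0000e-05)² = 1.131e-08 m²; R₁ = ρL/(N·A_s) = (1.68×10^-8)(29.3)/(60×1.131e-08) = 0.7254 Ω
Section 2: A = π(d/2)² = π(9.1000e-04 m)² = 2.602e-06 m²
R₂ = (1.68×10^-8)(10.2)/(2.602e-06) = 0.06587 Ω
R = R₁ + R₂ = 0.7913 Ω
P = I²R = (5.99)² × 0.7913 = 28.4 W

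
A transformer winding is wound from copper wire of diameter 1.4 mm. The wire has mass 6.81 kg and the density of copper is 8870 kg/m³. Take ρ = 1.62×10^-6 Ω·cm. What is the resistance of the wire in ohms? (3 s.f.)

ρ = 1.62×10^-6 Ω·cm = 1.62×10^-8 Ω·m
A = π(d/2)² = π(7.0000e-04 m)² = 1.5394e-06 m²
L = m/(density·A) = 6.81/(8870×1.5394e-06) = 498.7 m
R = ρL/A = (1.62×10^-8)(498.7)/(1.5394e-06) = 5.25 Ω

5.25 Ω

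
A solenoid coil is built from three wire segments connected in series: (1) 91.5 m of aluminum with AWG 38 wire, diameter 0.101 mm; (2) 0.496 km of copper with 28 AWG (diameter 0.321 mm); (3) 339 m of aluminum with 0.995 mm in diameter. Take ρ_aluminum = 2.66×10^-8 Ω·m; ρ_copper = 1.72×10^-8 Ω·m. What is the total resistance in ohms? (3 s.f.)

421 Ω

Seg 1: A = π(0.101/2 mm)² = π(5.0500e-05 m)² = 8.012e-09 m²
R_1 = (2.66×10^-8)(91.5)/(8.012e-09) = 303.8 Ω
Seg 2: A = π(0.321/2 mm)² = π(1.6050e-04 m)² = 8.093e-08 m²
R_2 = (1.72×10^-8)(496)/(8.093e-08) = 105.4 Ω
Seg 3: A = π(d/2)² = π(4.9750e-04 m)² = 7.776e-07 m²
R_3 = (2.66×10^-8)(339)/(7.776e-07) = 11.6 Ω
R_total = R_1 + R_2 + R_3 = 421 Ω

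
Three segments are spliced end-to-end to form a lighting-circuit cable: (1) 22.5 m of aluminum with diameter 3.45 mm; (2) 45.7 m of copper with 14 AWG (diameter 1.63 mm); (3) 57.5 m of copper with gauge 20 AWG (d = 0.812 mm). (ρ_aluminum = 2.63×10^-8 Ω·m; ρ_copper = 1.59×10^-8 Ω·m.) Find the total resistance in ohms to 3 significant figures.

2.18 Ω

Seg 1: A = π(d/2)² = π(1.7250e-03 m)² = 9.348e-06 m²
R_1 = (2.63×10^-8)(22.5)/(9.348e-06) = 0.0633 Ω
Seg 2: A = π(1.63/2 mm)² = π(8.1500e-04 m)² = 2.087e-06 m²
R_2 = (1.59×10^-8)(45.7)/(2.087e-06) = 0.3482 Ω
Seg 3: A = π(0.812/2 mm)² = π(4.0600e-04 m)² = 5.178e-07 m²
R_3 = (1.59×10^-8)(57.5)/(5.178e-07) = 1.765 Ω
R_total = R_1 + R_2 + R_3 = 2.18 Ω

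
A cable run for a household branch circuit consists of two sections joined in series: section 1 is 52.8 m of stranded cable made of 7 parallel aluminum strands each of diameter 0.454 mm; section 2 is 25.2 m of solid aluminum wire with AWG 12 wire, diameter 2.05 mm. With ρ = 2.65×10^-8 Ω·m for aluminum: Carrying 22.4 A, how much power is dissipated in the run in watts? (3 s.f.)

Section 1: A_strand = π(2.2700e-04)² = 1.619e-07 m²; R₁ = ρL/(N·A_s) = (2.65×10^-8)(52.8)/(7×1.619e-07) = 1.235 Ω
Section 2: A = π(2.05/2 mm)² = π(1.0250e-03 m)² = 3.301e-06 m²
R₂ = (2.65×10^-8)(25.2)/(3.301e-06) = 0.2023 Ω
R = R₁ + R₂ = 1.437 Ω
P = I²R = (22.4)² × 1.437 = 721 W

721 W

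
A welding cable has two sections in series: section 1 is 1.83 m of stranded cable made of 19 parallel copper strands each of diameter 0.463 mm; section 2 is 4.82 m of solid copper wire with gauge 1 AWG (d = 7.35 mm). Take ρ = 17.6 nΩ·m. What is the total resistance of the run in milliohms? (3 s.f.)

12.1 mΩ

ρ = 17.6 nΩ·m = 1.76×10^-8 Ω·m
Section 1: A_strand = π(2.3150e-04)² = 1.684e-07 m²; R₁ = ρL/(N·A_s) = (1.76×10^-8)(1.83)/(19×1.684e-07) = 0.01007 Ω
Section 2: A = π(7.35/2 mm)² = π(3.6750e-03 m)² = 4.243e-05 m²
R₂ = (1.76×10^-8)(4.82)/(4.243e-05) = 0.001999 Ω
R = R₁ + R₂ = 12.1 mΩ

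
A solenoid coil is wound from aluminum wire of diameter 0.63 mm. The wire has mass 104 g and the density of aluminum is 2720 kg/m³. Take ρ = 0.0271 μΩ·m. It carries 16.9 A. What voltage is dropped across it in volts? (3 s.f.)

180 V

ρ = 0.0271 μΩ·m = 2.71×10^-8 Ω·m
A = π(d/2)² = π(3.1500e-04 m)² = 3.1172e-07 m²
L = m/(density·A) = 0.104/(2720×3.1172e-07) = 122.7 m
R = ρL/A = (2.71×10^-8)(122.7)/(3.1172e-07) = 10.66 Ω
V = IR = 16.9 × 10.66 = 180 V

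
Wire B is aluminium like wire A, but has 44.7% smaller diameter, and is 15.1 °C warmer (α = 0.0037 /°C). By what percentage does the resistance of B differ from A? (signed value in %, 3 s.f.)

R ∝ ρL/d² with ρ ∝ (1+αΔT), so R_B/R_A = (1 − 44.7/100)⁻² × (1 + 0.0037×15.1)
= 3.27 × 1.056 = 3.453
(R_B − R_A)/R_A = 3.453 − 1 = 245%

245%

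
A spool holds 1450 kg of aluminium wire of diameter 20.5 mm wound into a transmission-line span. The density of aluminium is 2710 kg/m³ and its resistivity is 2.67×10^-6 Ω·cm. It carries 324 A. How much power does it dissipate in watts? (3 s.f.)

ρ = 2.67×10^-6 Ω·cm = 2.67×10^-8 Ω·m
A = π(d/2)² = π(1.0250e-02 m)² = 3.3006e-04 m²
L = m/(density·A) = 1450/(2710×3.3006e-04) = 1621 m
R = ρL/A = (2.67×10^-8)(1621)/(3.3006e-04) = 0.1311 Ω
P = I²R = (324)² × 0.1311 = 13800 W

13800 W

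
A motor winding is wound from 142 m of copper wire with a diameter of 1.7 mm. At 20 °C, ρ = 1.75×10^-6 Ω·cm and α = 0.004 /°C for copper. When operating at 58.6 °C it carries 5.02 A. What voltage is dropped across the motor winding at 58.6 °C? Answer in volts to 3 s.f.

ρ = 1.75×10^-6 Ω·cm = 1.75×10^-8 Ω·m
A = π(d/2)² = π(8.5000e-04 m)² = 2.270e-06 m²
R₍20₎ = ρL/A = (1.75×10^-8)(142)/(2.270e-06) = 1.095 Ω
R₍58.6₎ = R₍20₎(1 + αΔT) = 1.095 × (1 + 0.004×38.6) = 1.264 Ω
V = IR = 5.02 × 1.264 = 6.34 V

6.34 V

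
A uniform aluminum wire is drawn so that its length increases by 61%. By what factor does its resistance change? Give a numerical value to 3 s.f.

2.59

k = 1 + 61/100 = 1.61; volume constant ⇒ A' = A/k, so R' = k²R.
Factor = 2.59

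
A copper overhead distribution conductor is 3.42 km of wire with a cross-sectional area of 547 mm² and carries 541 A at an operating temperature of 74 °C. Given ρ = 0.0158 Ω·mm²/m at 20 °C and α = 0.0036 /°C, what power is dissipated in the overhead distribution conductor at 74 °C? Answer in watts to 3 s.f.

34500 W

ρ = 0.0158 Ω·mm²/m = 1.58×10^-8 Ω·m
A = 547 mm² = 5.470e-04 m²
R₍20₎ = ρL/A = (1.58×10^-8)(3420)/(5.470e-04) = 0.09879 Ω
R₍74₎ = R₍20₎(1 + αΔT) = 0.09879 × (1 + 0.0036×54) = 0.118 Ω
P = I²R = (541)² × 0.118 = 34500 W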